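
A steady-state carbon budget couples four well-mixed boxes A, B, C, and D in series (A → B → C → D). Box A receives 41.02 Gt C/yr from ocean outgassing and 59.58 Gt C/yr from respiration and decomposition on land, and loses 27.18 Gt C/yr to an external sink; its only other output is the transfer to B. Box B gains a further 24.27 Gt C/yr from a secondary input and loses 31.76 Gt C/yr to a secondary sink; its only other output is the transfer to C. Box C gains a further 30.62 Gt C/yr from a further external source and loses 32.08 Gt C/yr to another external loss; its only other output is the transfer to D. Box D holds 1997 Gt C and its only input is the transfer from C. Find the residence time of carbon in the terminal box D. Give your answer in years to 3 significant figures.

31.0 yr

Box A: F(A→B) = (41.02 + 59.58) − 27.18 = 73.420 Gt C/yr.
Box B: F(B→C) = (73.420 + 24.27) − 31.76 = 65.930 Gt C/yr.
Box C: F(C→D) = (65.930 + 30.62) − 32.08 = 64.470 Gt C/yr.
Box D throughput = its input = 64.470 Gt C/yr; τ = 1997 / 64.470 = 30.98 yr.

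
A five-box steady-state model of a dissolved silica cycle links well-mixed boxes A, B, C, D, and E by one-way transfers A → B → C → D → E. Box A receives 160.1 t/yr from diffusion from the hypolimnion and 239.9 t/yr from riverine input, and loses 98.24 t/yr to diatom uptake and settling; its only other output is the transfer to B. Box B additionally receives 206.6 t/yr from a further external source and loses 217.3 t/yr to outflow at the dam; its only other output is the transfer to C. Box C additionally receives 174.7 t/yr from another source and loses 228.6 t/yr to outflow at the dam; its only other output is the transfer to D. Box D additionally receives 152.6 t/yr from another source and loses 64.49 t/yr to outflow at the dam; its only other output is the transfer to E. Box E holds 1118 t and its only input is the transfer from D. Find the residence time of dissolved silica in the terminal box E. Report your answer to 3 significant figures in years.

3.44 yr

Box A: F(A→B) = (160.1 + 239.9) − 98.24 = 301.76 t/yr.
Box B: F(B→C) = (301.76 + 206.6) − 217.3 = 291.06 t/yr.
Box C: F(C→D) = (291.06 + 174.7) − 228.6 = 237.16 t/yr.
Box D: F(D→E) = (237.16 + 152.6) − 64.49 = 325.27 t/yr.
Box E throughput = its input = 325.27 t/yr; τ = 1118 / 325.27 = 3.437 yr.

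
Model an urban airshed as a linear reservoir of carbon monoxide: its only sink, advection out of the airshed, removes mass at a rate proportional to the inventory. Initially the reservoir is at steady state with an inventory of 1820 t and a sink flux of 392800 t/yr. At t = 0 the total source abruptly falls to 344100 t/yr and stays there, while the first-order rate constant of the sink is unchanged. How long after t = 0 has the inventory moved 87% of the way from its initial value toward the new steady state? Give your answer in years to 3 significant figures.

0.00945 yr

τ = M₀/F₀ = 1820/392800 = 0.004633 yr.
The remaining gap fraction is e^(−t/τ); 87% covered ⇒ e^(−t/τ) = 0.130.
t = −τ ln(0.130) = 0.004633 × 2.040 = 0.009453 yr.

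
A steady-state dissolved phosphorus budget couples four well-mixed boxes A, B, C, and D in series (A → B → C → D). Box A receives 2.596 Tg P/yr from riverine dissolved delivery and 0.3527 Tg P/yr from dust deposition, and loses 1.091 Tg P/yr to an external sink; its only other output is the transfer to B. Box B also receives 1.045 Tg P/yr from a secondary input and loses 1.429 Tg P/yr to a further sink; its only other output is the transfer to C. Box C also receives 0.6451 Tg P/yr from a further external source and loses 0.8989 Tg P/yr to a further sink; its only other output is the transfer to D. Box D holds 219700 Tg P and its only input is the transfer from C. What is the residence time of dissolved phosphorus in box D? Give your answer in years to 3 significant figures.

180000 yr

Box A: F(A→B) = (2.596 + 0.3527) − 1.091 = 1.8577 Tg P/yr.
Box B: F(B→C) = (1.8577 + 1.045) − 1.429 = 1.4737 Tg P/yr.
Box C: F(C→D) = (1.4737 + 0.6451) − 0.8989 = 1.2199 Tg P/yr.
Box D throughput = its input = 1.2199 Tg P/yr; τ = 219700 / 1.2199 = 180100 yr.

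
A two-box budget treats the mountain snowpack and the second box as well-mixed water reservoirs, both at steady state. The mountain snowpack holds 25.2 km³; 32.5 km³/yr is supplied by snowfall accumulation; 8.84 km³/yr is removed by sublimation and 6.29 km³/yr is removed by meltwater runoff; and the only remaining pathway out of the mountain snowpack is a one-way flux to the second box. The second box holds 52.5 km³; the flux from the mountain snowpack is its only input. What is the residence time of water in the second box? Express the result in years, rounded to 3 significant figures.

3.02 yr

Balance the mountain snowpack: ΣF_in = 32.500 km³/yr.
Flux to the second box = ΣF_in − (8.84 + 6.29) = 17.370 km³/yr.
At steady state the output of the second box equals its input, 17.370 km³/yr.
τ = M / F = 52.5 / 17.370 = 3.022 yr.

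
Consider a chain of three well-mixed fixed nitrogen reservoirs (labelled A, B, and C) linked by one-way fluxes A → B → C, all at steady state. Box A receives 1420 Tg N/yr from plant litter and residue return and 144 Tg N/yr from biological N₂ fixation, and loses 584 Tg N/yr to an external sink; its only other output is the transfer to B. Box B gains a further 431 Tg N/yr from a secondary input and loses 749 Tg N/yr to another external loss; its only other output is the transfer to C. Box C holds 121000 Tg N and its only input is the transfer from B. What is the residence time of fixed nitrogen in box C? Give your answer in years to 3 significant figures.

Box A: F(A→B) = (1420 + 144) − 584 = 980.00 Tg N/yr.
Box B: F(B→C) = (980.00 + 431) − 749 = 662.00 Tg N/yr.
Box C throughput = its input = 662.00 Tg N/yr; τ = 121000 / 662.00 = 182.8 yr.

183 yr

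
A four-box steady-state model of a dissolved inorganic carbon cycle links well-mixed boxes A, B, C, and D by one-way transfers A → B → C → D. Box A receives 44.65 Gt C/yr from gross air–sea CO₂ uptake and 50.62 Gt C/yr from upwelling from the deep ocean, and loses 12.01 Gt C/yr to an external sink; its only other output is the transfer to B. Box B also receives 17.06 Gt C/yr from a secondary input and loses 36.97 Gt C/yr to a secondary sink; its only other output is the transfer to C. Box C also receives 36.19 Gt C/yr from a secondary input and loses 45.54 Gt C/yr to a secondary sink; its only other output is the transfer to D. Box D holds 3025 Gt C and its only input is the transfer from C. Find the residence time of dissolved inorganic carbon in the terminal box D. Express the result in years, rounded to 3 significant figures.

56.0 yr

Box A: F(A→B) = (44.65 + 50.62) − 12.01 = 83.260 Gt C/yr.
Box B: F(B→C) = (83.260 + 17.06) − 36.97 = 63.350 Gt C/yr.
Box C: F(C→D) = (63.350 + 36.19) − 45.54 = 54.000 Gt C/yr.
Box D throughput = its input = 54.000 Gt C/yr; τ = 3025 / 54.000 = 56.02 yr.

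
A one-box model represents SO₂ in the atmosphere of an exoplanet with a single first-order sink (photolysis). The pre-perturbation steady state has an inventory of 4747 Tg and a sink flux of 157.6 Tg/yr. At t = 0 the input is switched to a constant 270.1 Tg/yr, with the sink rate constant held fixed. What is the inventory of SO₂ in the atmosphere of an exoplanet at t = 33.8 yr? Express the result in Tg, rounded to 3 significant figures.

The sink rate constant is k = F₀/M₀ = 157.6/4747 = 0.03320 yr⁻¹.
Solving dM/dt = F₁ − kM with M(0) = M₀ gives M(t) = F₁/k + (M₀ − F₁/k)·e^(−kt).
F₁/k = 270.1/0.03320 = 8135.6 Tg; kt = 0.03320 × 33.8 = 1.122, e^(−kt) = 0.3256.
M(33.8) = 8135.6 + (4747 − 8135.6) × 0.3256 = 8135.6 − 1103 = 7032.3 Tg.

7030 Tg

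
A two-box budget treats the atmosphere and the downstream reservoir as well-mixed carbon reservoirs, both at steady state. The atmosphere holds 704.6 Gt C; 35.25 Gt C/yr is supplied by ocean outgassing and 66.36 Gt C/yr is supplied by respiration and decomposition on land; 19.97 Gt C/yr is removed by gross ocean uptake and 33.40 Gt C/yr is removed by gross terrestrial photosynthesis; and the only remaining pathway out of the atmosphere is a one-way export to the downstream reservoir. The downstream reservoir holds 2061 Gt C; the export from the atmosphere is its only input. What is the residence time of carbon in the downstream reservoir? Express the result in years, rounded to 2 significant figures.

Balance the atmosphere: ΣF_in = 35.25 + 66.36 = 101.61 Gt C/yr.
Export to the downstream reservoir = ΣF_in − (19.97 + 33.40) = 48.240 Gt C/yr.
At steady state the output of the downstream reservoir equals its input, 48.240 Gt C/yr.
τ = M / F = 2061 / 48.240 = 42.72 yr.

43 yr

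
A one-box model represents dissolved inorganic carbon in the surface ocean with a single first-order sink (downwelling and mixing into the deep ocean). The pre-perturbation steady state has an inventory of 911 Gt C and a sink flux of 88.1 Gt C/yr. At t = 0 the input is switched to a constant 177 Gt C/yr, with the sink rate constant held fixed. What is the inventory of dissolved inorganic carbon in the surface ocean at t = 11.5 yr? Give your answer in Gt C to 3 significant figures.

1530 Gt C

Residence time τ = M₀/F₀ = 10.34 yr. The eventual steady state is M_∞ = M₀·(F₁/F₀) = 911 × 177/88.1 = 1830.3 Gt C.
The anomaly ΔM(t) = M(t) − M_∞ decays as ΔM₀·e^(−t/τ) with ΔM₀ = 911 − 1830.3 = −919.3 Gt C.
At t = 11.5 yr, e^(−t/τ) = e^(−1.112) = 0.3289, so ΔM = −302.3 Gt C and M = 1830.3 − 302.3 = 1528.0 Gt C.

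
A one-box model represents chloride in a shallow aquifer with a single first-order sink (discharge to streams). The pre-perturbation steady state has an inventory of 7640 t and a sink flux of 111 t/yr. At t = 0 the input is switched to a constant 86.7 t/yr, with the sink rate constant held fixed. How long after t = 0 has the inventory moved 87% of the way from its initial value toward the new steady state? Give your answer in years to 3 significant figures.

140 yr

τ = M₀/F₀ = 7640/111 = 68.83 yr.
The remaining gap fraction is e^(−t/τ); 87% covered ⇒ e^(−t/τ) = 0.130.
t = −τ ln(0.130) = 68.83 × 2.040 = 140.4 yr.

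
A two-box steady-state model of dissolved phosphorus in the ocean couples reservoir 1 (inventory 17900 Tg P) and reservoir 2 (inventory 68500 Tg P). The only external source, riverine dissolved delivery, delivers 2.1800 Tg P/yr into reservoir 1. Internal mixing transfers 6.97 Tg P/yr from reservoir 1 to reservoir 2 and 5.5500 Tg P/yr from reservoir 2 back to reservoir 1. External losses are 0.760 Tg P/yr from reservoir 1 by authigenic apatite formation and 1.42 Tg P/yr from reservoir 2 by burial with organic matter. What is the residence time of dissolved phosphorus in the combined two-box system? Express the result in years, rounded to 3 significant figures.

39600 yr

For the system as a whole, the A↔B exchange is internal and contributes nothing to the throughput; only the external sinks remove mass.
M_total = 17900 + 68500 = 86400 Tg P.
ΣF_external_out = 0.760 + 1.42 = 2.1800 Tg P/yr.
τ = M_total / ΣF_ext = 86400 / 2.1800 = 39630 yr.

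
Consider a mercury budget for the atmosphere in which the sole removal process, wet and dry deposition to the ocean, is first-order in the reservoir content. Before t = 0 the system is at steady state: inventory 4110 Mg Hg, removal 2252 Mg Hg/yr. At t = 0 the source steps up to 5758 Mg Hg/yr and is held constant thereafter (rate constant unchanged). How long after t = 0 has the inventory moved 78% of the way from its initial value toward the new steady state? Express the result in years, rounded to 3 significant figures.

2.76 yr

τ = M₀/F₀ = 4110/2252 = 1.825 yr.
The remaining gap fraction is e^(−t/τ); 78% covered ⇒ e^(−t/τ) = 0.220.
t = −τ ln(0.220) = 1.825 × 1.514 = 2.763 yr.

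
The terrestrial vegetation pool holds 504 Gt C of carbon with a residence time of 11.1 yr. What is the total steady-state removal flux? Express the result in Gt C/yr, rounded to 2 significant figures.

45 Gt C/yr

F = M / τ = 504 / 11.1 = 45.41 Gt C/yr.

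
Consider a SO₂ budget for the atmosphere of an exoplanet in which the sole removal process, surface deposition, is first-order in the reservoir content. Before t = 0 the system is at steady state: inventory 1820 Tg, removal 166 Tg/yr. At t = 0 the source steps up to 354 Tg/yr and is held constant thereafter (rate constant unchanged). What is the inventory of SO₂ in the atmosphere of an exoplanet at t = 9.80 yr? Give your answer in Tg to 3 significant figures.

Residence time τ = M₀/F₀ = 10.96 yr. The eventual steady state is M_∞ = M₀·(F₁/F₀) = 1820 × 354/166 = 3881.2 Tg.
The anomaly ΔM(t) = M(t) − M_∞ decays as ΔM₀·e^(−t/τ) with ΔM₀ = 1820 − 3881.2 = −2061 Tg.
At t = 9.80 yr, e^(−t/τ) = e^(−0.8938) = 0.4091, so ΔM = −843.2 Tg and M = 3881.2 − 843.2 = 3038.0 Tg.

3040 Tg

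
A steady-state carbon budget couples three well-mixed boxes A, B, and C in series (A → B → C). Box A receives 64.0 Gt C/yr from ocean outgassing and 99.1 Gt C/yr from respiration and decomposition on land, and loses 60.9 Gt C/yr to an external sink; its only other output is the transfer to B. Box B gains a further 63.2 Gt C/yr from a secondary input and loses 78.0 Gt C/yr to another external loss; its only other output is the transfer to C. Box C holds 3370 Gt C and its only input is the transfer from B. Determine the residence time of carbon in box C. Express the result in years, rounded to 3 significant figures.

38.6 yr

Box A: F(A→B) = (64.0 + 99.1) − 60.9 = 102.20 Gt C/yr.
Box B: F(B→C) = (102.20 + 63.2) − 78.0 = 87.400 Gt C/yr.
Box C throughput = its input = 87.400 Gt C/yr; τ = 3370 / 87.400 = 38.56 yr.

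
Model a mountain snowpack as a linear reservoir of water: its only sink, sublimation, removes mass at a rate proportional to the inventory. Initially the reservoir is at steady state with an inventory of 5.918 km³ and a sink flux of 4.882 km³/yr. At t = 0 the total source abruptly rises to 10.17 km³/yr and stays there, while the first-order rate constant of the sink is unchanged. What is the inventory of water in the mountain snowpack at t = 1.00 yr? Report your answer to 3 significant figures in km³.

9.52 km³

Residence time τ = M₀/F₀ = 1.212 yr. The eventual steady state is M_∞ = M₀·(F₁/F₀) = 5.918 × 10.17/4.882 = 12.328 km³.
The anomaly ΔM(t) = M(t) − M_∞ decays as ΔM₀·e^(−t/τ) with ΔM₀ = 5.918 − 12.328 = −6.410 km³.
At t = 1.00 yr, e^(−t/τ) = e^(−0.8249) = 0.4383, so ΔM = −2.809 km³ and M = 12.328 − 2.809 = 9.5188 km³.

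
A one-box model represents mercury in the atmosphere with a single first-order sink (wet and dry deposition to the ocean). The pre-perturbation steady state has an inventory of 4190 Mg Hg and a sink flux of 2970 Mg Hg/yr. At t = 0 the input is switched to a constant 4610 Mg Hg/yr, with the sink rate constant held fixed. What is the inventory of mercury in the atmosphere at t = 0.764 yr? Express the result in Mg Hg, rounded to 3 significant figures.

5160 Mg Hg

Residence time τ = M₀/F₀ = 1.411 yr. The eventual steady state is M_∞ = M₀·(F₁/F₀) = 4190 × 4610/2970 = 6503.7 Mg Hg.
The anomaly ΔM(t) = M(t) − M_∞ decays as ΔM₀·e^(−t/τ) with ΔM₀ = 4190 − 6503.7 = −2314 Mg Hg.
At t = 0.764 yr, e^(−t/τ) = e^(−0.5415) = 0.5818, so ΔM = −1346 Mg Hg and M = 6503.7 − 1346 = 5157.5 Mg Hg.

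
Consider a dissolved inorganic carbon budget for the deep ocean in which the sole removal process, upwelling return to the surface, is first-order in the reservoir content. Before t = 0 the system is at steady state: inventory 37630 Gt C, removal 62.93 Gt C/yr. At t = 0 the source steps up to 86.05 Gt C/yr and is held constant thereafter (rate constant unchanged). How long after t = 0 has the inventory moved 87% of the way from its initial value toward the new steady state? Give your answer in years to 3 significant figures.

τ = M₀/F₀ = 37630/62.93 = 598.0 yr.
The remaining gap fraction is e^(−t/τ); 87% covered ⇒ e^(−t/τ) = 0.130.
t = −τ ln(0.130) = 598.0 × 2.040 = 1220 yr.

1220 yr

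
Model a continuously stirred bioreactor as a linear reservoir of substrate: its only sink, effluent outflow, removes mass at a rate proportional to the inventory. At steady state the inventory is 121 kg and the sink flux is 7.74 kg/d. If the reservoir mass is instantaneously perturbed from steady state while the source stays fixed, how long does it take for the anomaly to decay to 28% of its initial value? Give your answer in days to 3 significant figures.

For a linear reservoir the anomaly decays as exp(−t/τ) with τ = M/F = 121/7.74 = 15.63 d.
exp(−t/τ) = 0.28 ⇒ t = −τ ln(0.28) = 15.63 × 1.273 = 19.90 d.

19.9 d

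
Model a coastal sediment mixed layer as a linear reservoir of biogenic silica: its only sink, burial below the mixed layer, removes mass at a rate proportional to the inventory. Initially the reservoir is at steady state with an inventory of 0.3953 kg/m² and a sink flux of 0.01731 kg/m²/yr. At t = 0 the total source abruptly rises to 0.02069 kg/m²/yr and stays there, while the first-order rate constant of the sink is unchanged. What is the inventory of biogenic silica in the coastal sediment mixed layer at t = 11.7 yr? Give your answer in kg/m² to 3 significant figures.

τ = M₀/F₀ = 0.3953/0.01731 = 22.84 yr; rate constant k = 1/τ.
New steady state M_∞ = F₁/k = F₁·τ = 0.02069 × 22.84 = 0.47249 kg/m².
M(t) = M_∞ + (M₀ − M_∞)·e^(−t/τ); t/τ = 11.7/22.84 = 0.5123, so e^(−t/τ) = 0.5991.
M(t) = 0.47249 − 0.07719 × 0.5991 = 0.42624 kg/m².

0.426 kg/m²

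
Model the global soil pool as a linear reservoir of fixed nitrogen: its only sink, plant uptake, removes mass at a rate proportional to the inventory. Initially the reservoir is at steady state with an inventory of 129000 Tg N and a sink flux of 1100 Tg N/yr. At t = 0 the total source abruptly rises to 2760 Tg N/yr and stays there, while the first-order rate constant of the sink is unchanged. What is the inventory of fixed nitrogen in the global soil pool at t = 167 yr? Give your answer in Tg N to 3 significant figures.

277000 Tg N

τ = M₀/F₀ = 129000/1100 = 117.3 yr; rate constant k = 1/τ.
New steady state M_∞ = F₁/k = F₁·τ = 2760 × 117.3 = 323670 Tg N.
M(t) = M_∞ + (M₀ − M_∞)·e^(−t/τ); t/τ = 167/117.3 = 1.424, so e^(−t/τ) = 0.2407.
M(t) = 323670 − 194700 × 0.2407 = 276810 Tg N.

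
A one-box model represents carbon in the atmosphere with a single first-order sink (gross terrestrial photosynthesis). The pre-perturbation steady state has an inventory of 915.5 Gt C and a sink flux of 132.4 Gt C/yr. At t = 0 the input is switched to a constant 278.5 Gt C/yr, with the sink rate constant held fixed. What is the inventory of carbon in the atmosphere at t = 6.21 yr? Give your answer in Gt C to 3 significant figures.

τ = M₀/F₀ = 915.5/132.4 = 6.915 yr; rate constant k = 1/τ.
New steady state M_∞ = F₁/k = F₁·τ = 278.5 × 6.915 = 1925.7 Gt C.
M(t) = M_∞ + (M₀ − M_∞)·e^(−t/τ); t/τ = 6.21/6.915 = 0.8981, so e^(−t/τ) = 0.4073.
M(t) = 1925.7 − 1010 × 0.4073 = 1514.2 Gt C.

1510 Gt C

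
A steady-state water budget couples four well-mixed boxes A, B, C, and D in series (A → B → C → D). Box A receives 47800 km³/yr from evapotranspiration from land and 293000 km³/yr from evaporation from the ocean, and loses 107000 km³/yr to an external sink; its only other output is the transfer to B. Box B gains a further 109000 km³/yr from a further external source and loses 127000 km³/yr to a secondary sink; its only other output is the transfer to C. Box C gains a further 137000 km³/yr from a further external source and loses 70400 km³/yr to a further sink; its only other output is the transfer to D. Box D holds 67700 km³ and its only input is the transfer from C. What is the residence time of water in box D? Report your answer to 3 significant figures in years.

Box A: F(A→B) = (47800 + 293000) − 107000 = 233800 km³/yr.
Box B: F(B→C) = (233800 + 109000) − 127000 = 215800 km³/yr.
Box C: F(C→D) = (215800 + 137000) − 70400 = 282400 km³/yr.
Box D throughput = its input = 282400 km³/yr; τ = 67700 / 282400 = 0.2397 yr.

0.240 yr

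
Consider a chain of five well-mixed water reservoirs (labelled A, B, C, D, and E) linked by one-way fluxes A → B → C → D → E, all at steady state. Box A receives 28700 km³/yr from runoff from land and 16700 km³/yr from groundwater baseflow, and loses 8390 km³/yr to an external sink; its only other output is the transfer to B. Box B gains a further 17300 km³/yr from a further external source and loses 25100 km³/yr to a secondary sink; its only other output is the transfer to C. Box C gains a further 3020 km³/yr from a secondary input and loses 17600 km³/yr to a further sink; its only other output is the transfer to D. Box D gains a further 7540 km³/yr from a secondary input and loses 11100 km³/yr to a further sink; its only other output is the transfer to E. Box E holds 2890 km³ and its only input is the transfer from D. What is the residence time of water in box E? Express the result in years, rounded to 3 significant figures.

Box A: F(A→B) = (28700 + 16700) − 8390 = 37010 km³/yr.
Box B: F(B→C) = (37010 + 17300) − 25100 = 29210 km³/yr.
Box C: F(C→D) = (29210 + 3020) − 17600 = 14630 km³/yr.
Box D: F(D→E) = (14630 + 7540) − 11100 = 11070 km³/yr.
Box E throughput = its input = 11070 km³/yr; τ = 2890 / 11070 = 0.2611 yr.

0.261 yr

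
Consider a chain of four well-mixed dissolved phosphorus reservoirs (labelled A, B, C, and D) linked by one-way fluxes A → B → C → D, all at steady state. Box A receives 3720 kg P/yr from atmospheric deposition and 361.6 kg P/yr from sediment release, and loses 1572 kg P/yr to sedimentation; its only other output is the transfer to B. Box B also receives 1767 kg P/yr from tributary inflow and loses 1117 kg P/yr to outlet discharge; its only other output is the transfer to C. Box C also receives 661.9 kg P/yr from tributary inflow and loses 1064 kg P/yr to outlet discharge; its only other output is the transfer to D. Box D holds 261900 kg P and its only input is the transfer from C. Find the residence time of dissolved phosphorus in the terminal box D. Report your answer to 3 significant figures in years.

Box A: F(A→B) = (3720 + 361.6) − 1572 = 2509.6 kg P/yr.
Box B: F(B→C) = (2509.6 + 1767) − 1117 = 3159.6 kg P/yr.
Box C: F(C→D) = (3159.6 + 661.9) − 1064 = 2757.5 kg P/yr.
Box D throughput = its input = 2757.5 kg P/yr; τ = 261900 / 2757.5 = 94.98 yr.

95.0 yr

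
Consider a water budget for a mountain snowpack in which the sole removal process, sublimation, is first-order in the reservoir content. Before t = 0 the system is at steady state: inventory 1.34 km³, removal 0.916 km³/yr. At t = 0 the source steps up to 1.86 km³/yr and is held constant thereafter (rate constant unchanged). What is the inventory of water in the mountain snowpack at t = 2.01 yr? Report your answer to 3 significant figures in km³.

The sink rate constant is k = F₀/M₀ = 0.916/1.34 = 0.6836 yr⁻¹.
Solving dM/dt = F₁ − kM with M(0) = M₀ gives M(t) = F₁/k + (M₀ − F₁/k)·e^(−kt).
F₁/k = 1.86/0.6836 = 2.7210 km³; kt = 0.6836 × 2.01 = 1.374, e^(−kt) = 0.2531.
M(2.01) = 2.7210 + (1.34 − 2.7210) × 0.2531 = 2.7210 − 0.3495 = 2.3714 km³.

2.37 km³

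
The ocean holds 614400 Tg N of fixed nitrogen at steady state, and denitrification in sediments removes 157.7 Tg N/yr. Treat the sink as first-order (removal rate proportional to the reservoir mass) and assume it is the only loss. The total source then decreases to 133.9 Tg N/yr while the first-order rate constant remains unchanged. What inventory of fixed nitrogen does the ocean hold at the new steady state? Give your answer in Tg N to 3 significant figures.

522000 Tg N

Rate constant k = F/M = 157.7 / 614400 = 0.0002567 yr⁻¹.
At the new steady state, source = k·M_new ⇒ M_new = 133.9 / 0.0002567 = 521700 Tg N.
(Equivalently M_new = M × F_new/F_old = 614400 × 133.9/157.7.)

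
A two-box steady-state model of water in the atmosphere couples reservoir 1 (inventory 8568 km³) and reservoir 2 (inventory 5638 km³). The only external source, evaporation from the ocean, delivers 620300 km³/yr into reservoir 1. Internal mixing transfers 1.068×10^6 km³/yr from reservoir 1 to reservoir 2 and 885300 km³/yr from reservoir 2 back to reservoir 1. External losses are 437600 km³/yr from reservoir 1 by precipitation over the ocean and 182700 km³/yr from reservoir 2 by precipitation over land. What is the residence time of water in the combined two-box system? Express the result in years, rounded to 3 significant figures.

0.0229 yr

For the system as a whole, the A↔B exchange is internal and contributes nothing to the throughput; only the external sinks remove mass.
M_total = 8568 + 5638 = 14206 km³.
ΣF_external_out = 437600 + 182700 = 620300 km³/yr.
τ = M_total / ΣF_ext = 14206 / 620300 = 0.02290 yr.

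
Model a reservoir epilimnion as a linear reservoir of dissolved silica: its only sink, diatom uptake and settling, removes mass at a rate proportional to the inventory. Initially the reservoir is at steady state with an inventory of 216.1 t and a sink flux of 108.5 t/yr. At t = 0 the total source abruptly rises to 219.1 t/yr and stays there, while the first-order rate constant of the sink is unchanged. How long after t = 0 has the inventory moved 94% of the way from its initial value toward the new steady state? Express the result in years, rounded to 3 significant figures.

τ = M₀/F₀ = 216.1/108.5 = 1.992 yr.
The remaining gap fraction is e^(−t/τ); 94% covered ⇒ e^(−t/τ) = 0.0600.
t = −τ ln(0.0600) = 1.992 × 2.813 = 5.603 yr.

5.60 yr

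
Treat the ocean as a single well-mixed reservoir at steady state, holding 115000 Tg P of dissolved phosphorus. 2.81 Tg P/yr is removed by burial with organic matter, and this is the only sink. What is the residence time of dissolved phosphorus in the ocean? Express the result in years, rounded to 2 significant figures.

41000 yr

τ = M / F = 115000 / 2.81 = 40930 yr.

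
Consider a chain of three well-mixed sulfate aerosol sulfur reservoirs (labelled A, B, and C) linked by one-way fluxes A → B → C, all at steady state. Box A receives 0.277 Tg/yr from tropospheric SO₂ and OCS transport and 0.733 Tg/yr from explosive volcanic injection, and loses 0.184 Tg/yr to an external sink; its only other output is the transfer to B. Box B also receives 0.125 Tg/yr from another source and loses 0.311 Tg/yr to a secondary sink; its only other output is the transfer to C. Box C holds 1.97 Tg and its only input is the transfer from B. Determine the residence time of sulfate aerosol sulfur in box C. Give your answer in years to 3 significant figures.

Box A: F(A→B) = (0.277 + 0.733) − 0.184 = 0.82600 Tg/yr.
Box B: F(B→C) = (0.82600 + 0.125) − 0.311 = 0.64000 Tg/yr.
Box C throughput = its input = 0.64000 Tg/yr; τ = 1.97 / 0.64000 = 3.078 yr.

3.08 yr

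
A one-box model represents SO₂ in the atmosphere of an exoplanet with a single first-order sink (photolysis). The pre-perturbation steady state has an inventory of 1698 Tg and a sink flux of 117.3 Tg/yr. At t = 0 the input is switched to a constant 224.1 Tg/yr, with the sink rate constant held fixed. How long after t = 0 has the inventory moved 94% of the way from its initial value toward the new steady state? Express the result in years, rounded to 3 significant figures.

40.7 yr

τ = M₀/F₀ = 1698/117.3 = 14.48 yr.
The remaining gap fraction is e^(−t/τ); 94% covered ⇒ e^(−t/τ) = 0.0600.
t = −τ ln(0.0600) = 14.48 × 2.813 = 40.73 yr.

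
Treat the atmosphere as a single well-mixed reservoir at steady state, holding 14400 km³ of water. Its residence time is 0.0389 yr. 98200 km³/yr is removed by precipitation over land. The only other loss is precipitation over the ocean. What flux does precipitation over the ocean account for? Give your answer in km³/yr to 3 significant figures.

272000 km³/yr

Total removal F = M/τ = 14400 / 0.0389 = 370200 km³/yr.
Precipitation over the ocean = F − (98200) = 370200 − 98200 = 272000 km³/yr.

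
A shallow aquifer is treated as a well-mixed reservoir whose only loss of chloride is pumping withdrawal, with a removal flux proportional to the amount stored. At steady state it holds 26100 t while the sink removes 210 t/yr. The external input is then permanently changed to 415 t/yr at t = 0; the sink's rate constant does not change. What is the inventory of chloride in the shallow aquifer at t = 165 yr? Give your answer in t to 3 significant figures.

44800 t

τ = M₀/F₀ = 26100/210 = 124.3 yr; rate constant k = 1/τ.
New steady state M_∞ = F₁/k = F₁·τ = 415 × 124.3 = 51579 t.
M(t) = M_∞ + (M₀ − M_∞)·e^(−t/τ); t/τ = 165/124.3 = 1.328, so e^(−t/τ) = 0.2651.
M(t) = 51579 − 25480 × 0.2651 = 44824 t.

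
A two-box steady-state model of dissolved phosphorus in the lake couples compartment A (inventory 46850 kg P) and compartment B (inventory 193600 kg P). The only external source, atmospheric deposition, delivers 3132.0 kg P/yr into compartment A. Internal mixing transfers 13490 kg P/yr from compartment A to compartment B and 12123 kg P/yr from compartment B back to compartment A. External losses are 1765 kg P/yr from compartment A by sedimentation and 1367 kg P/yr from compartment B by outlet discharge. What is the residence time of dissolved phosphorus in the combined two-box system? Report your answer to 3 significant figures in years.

76.8 yr

Treat the two boxes together as one reservoir: the mixing fluxes between them are internal recycling, so τ = ΣM / Σ(external losses).
M_total = 46850 + 193600 = 240450 kg P.
ΣF_external_out = 1765 + 1367 = 3132.0 kg P/yr.
τ = M_total / ΣF_ext = 240450 / 3132.0 = 76.77 yr.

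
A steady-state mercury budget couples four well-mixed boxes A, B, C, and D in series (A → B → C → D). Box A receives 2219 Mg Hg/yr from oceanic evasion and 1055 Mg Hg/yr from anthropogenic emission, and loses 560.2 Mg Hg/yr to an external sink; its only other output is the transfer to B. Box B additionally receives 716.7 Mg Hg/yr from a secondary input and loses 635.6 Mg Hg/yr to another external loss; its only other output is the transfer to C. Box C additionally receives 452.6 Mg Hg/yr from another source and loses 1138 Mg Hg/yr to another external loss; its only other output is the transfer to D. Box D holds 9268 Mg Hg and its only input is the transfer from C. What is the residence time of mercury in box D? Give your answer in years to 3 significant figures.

Box A: F(A→B) = (2219 + 1055) − 560.2 = 2713.8 Mg Hg/yr.
Box B: F(B→C) = (2713.8 + 716.7) − 635.6 = 2794.9 Mg Hg/yr.
Box C: F(C→D) = (2794.9 + 452.6) − 1138 = 2109.5 Mg Hg/yr.
Box D throughput = its input = 2109.5 Mg Hg/yr; τ = 9268 / 2109.5 = 4.393 yr.

4.39 yr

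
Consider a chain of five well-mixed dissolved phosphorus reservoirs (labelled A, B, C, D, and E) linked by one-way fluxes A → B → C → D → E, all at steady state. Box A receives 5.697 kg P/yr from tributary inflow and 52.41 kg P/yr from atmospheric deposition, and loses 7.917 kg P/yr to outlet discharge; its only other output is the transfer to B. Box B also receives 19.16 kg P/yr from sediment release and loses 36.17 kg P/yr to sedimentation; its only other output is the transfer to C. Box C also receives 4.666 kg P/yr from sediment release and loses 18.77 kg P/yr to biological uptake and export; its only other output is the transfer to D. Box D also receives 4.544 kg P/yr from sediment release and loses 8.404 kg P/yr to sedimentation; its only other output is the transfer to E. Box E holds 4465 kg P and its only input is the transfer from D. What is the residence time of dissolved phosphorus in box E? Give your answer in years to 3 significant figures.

293 yr

Box A: F(A→B) = (5.697 + 52.41) − 7.917 = 50.190 kg P/yr.
Box B: F(B→C) = (50.190 + 19.16) − 36.17 = 33.180 kg P/yr.
Box C: F(C→D) = (33.180 + 4.666) − 18.77 = 19.076 kg P/yr.
Box D: F(D→E) = (19.076 + 4.544) − 8.404 = 15.216 kg P/yr.
Box E throughput = its input = 15.216 kg P/yr; τ = 4465 / 15.216 = 293.4 yr.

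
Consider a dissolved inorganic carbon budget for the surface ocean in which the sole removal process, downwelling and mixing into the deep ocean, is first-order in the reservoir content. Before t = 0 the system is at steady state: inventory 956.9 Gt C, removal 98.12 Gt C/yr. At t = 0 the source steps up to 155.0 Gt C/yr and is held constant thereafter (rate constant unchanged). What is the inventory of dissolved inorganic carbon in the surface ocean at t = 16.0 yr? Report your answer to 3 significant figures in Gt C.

1400 Gt C

τ = M₀/F₀ = 956.9/98.12 = 9.752 yr; rate constant k = 1/τ.
New steady state M_∞ = F₁/k = F₁·τ = 155.0 × 9.752 = 1511.6 Gt C.
M(t) = M_∞ + (M₀ − M_∞)·e^(−t/τ); t/τ = 16.0/9.752 = 1.641, so e^(−t/τ) = 0.1939.
M(t) = 1511.6 − 554.7 × 0.1939 = 1404.1 Gt C.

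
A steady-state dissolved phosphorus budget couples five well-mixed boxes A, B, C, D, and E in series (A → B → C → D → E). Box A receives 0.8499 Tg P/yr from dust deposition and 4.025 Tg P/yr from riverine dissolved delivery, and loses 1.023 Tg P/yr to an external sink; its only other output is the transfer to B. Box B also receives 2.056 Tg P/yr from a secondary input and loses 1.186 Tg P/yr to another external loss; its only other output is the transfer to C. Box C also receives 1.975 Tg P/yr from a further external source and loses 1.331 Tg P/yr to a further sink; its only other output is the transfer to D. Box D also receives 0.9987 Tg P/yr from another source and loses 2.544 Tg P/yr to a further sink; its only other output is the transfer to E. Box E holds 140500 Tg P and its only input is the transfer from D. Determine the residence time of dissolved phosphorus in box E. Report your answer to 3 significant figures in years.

36800 yr

Box A: F(A→B) = (0.8499 + 4.025) − 1.023 = 3.8519 Tg P/yr.
Box B: F(B→C) = (3.8519 + 2.056) − 1.186 = 4.7219 Tg P/yr.
Box C: F(C→D) = (4.7219 + 1.975) − 1.331 = 5.3659 Tg P/yr.
Box D: F(D→E) = (5.3659 + 0.9987) − 2.544 = 3.8206 Tg P/yr.
Box E throughput = its input = 3.8206 Tg P/yr; τ = 140500 / 3.8206 = 36770 yr.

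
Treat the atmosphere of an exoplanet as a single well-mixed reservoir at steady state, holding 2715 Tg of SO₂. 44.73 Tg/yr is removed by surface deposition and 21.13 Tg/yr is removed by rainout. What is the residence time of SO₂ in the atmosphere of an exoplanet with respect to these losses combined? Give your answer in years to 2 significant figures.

Total removal = 44.73 + 21.13 = 65.860 Tg/yr.
τ = M / ΣF_out = 2715 / 65.860 = 41.22 yr.

41 yr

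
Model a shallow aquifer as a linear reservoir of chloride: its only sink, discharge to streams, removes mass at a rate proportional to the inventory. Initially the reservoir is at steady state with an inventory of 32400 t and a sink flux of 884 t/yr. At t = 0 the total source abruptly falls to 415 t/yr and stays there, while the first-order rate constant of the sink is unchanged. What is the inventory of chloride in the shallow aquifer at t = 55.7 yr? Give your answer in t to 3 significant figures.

τ = M₀/F₀ = 32400/884 = 36.65 yr; rate constant k = 1/τ.
New steady state M_∞ = F₁/k = F₁·τ = 415 × 36.65 = 15210 t.
M(t) = M_∞ + (M₀ − M_∞)·e^(−t/τ); t/τ = 55.7/36.65 = 1.520, so e^(−t/τ) = 0.2188.
M(t) = 15210 + 17190 × 0.2188 = 18971 t.

19000 t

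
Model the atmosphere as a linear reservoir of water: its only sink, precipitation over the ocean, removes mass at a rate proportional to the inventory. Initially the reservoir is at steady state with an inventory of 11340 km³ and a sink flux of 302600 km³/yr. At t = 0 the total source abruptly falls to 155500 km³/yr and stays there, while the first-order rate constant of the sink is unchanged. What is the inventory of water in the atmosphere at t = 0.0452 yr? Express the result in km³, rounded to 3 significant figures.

The sink rate constant is k = F₀/M₀ = 302600/11340 = 26.68 yr⁻¹.
Solving dM/dt = F₁ − kM with M(0) = M₀ gives M(t) = F₁/k + (M₀ − F₁/k)·e^(−kt).
F₁/k = 155500/26.68 = 5827.4 km³; kt = 26.68 × 0.0452 = 1.206, e^(−kt) = 0.2994.
M(0.0452) = 5827.4 + (11340 − 5827.4) × 0.2994 = 5827.4 + 1650 = 7477.6 km³.

7480 km³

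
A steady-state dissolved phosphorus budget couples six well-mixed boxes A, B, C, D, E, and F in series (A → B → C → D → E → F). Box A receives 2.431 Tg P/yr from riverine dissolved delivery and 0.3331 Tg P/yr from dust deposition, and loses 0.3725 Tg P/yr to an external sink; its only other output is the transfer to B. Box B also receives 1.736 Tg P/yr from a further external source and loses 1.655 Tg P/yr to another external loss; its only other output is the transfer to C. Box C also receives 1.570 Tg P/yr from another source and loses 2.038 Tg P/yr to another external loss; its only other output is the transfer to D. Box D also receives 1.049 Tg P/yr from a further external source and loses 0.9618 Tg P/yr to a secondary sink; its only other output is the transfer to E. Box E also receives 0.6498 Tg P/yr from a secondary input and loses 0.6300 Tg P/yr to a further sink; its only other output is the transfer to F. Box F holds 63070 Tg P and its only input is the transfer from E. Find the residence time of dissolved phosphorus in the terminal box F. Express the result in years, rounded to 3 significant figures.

Box A: F(A→B) = (2.431 + 0.3331) − 0.3725 = 2.3916 Tg P/yr.
Box B: F(B→C) = (2.3916 + 1.736) − 1.655 = 2.4726 Tg P/yr.
Box C: F(C→D) = (2.4726 + 1.570) − 2.038 = 2.0046 Tg P/yr.
Box D: F(D→E) = (2.0046 + 1.049) − 0.9618 = 2.0918 Tg P/yr.
Box E: F(E→F) = (2.0918 + 0.6498) − 0.6300 = 2.1116 Tg P/yr.
Box F throughput = its input = 2.1116 Tg P/yr; τ = 63070 / 2.1116 = 29870 yr.

29900 yr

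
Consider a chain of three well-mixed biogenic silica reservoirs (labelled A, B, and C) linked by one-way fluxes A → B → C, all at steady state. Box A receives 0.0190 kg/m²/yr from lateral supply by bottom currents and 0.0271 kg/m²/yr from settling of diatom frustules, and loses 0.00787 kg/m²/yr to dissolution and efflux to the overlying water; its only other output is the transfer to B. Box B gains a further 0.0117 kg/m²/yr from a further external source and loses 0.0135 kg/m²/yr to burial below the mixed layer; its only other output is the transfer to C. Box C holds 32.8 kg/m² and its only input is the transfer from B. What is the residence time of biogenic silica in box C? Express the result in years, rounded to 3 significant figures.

900 yr

Box A: F(A→B) = (0.0190 + 0.0271) − 0.00787 = 0.038230 kg/m²/yr.
Box B: F(B→C) = (0.038230 + 0.0117) − 0.0135 = 0.036430 kg/m²/yr.
Box C throughput = its input = 0.036430 kg/m²/yr; τ = 32.8 / 0.036430 = 900.4 yr.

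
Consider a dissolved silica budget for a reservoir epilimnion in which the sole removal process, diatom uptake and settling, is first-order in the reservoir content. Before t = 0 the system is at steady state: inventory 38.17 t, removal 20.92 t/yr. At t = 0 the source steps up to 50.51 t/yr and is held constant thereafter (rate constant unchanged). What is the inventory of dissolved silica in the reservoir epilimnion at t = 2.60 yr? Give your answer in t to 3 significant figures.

79.2 t

Residence time τ = M₀/F₀ = 1.825 yr. The eventual steady state is M_∞ = M₀·(F₁/F₀) = 38.17 × 50.51/20.92 = 92.159 t.
The anomaly ΔM(t) = M(t) − M_∞ decays as ΔM₀·e^(−t/τ) with ΔM₀ = 38.17 − 92.159 = −53.99 t.
At t = 2.60 yr, e^(−t/τ) = e^(−1.425) = 0.2405, so ΔM = −12.98 t and M = 92.159 − 12.98 = 79.174 t.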